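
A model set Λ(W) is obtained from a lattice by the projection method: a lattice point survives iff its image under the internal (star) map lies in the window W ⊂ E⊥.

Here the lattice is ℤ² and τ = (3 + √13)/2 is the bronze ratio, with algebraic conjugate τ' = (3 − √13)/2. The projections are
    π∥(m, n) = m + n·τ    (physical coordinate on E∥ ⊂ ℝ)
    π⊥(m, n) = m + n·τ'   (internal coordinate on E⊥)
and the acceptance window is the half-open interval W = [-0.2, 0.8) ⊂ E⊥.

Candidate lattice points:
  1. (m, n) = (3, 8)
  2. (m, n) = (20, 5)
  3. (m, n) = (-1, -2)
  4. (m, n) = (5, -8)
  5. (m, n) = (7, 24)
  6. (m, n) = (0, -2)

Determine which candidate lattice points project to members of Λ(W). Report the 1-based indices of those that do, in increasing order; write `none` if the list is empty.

1, 6

Numerically τ ≈ 3.302776 and τ' = −1/τ ≈ -0.302776.
#1 (3,8): internal coord 3 + (8)·τ' = +0.577795; +0.577795 ∈ [-0.2, 0.8) → IN Λ
#2 (20,5): internal coord 20 + (5)·τ' = +18.486122; +18.486122 ∉ [-0.2, 0.8) → out
#3 (-1,-2): internal coord -1 + (-2)·τ' = -0.394449; -0.394449 ∉ [-0.2, 0.8) → out
#4 (5,-8): internal coord 5 + (-8)·τ' = +7.422205; +7.422205 ∉ [-0.2, 0.8) → out
#5 (7,24): internal coord 7 + (24)·τ' = -0.266615; -0.266615 ∉ [-0.2, 0.8) → out
#6 (0,-2): internal coord 0 + (-2)·τ' = +0.605551; +0.605551 ∈ [-0.2, 0.8) → IN Λ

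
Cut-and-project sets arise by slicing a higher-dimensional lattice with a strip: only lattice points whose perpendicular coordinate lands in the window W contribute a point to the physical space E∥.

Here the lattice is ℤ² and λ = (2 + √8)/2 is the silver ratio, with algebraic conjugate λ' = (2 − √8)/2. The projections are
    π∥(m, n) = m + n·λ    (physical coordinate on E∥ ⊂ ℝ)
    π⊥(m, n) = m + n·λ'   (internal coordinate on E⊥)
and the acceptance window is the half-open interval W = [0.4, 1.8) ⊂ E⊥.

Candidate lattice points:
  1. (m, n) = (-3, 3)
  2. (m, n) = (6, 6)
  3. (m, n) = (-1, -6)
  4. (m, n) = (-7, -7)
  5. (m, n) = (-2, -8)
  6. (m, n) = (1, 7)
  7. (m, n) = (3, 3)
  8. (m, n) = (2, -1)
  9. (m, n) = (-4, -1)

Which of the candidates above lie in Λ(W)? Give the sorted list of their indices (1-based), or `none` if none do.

λ' = (2−√8)/2 ≈ -0.4142.
candidate 1: (m,n)=(-3,3) → π∥ = -3+3·λ ≈ 4.2426, π⊥ = -3+3·λ' ≈ -4.2426 ∉ [0.4, 1.8) ⇒ out
candidate 2: (m,n)=(6,6) → π∥ = 6+6·λ ≈ 20.4853, π⊥ = 6+6·λ' ≈ 3.5147 ∉ [0.4, 1.8) ⇒ out
candidate 3: (m,n)=(-1,-6) → π∥ = -1-6·λ ≈ -15.4853, π⊥ = -1-6·λ' ≈ 1.4853 ∈ [0.4, 1.8) ⇒ IN Λ
candidate 4: (m,n)=(-7,-7) → π∥ = -7-7·λ ≈ -23.8995, π⊥ = -7-7·λ' ≈ -4.1005 ∉ [0.4, 1.8) ⇒ out
candidate 5: (m,n)=(-2,-8) → π∥ = -2-8·λ ≈ -21.3137, π⊥ = -2-8·λ' ≈ 1.3137 ∈ [0.4, 1.8) ⇒ IN Λ
candidate 6: (m,n)=(1,7) → π∥ = 1+7·λ ≈ 17.8995, π⊥ = 1+7·λ' ≈ -1.8995 ∉ [0.4, 1.8) ⇒ out
candidate 7: (m,n)=(3,3) → π∥ = 3+3·λ ≈ 10.2426, π⊥ = 3+3·λ' ≈ 1.7574 ∈ [0.4, 1.8) ⇒ IN Λ
candidate 8: (m,n)=(2,-1) → π∥ = 2-1·λ ≈ -0.4142, π⊥ = 2-1·λ' ≈ 2.4142 ∉ [0.4, 1.8) ⇒ out
candidate 9: (m,n)=(-4,-1) → π∥ = -4-1·λ ≈ -6.4142, π⊥ = -4-1·λ' ≈ -3.5858 ∉ [0.4, 1.8) ⇒ out

3, 5, 7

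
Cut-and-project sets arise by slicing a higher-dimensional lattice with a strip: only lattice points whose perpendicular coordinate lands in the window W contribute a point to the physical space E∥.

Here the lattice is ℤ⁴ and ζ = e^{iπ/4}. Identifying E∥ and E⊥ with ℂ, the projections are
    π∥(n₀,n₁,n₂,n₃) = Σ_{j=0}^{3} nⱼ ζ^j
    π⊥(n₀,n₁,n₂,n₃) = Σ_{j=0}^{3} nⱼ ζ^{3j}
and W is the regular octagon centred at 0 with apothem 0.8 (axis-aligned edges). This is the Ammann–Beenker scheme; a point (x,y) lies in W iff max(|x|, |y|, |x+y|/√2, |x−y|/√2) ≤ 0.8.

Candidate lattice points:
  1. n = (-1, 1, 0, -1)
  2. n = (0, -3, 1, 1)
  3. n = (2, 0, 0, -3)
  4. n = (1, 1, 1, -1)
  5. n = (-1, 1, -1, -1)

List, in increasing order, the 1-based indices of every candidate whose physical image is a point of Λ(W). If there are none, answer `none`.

none

π⊥(n) = n₀ + n₁ζ³ + n₂ζ⁶ + n₃ζ⁹ where ζ = e^{iπ/4}.
#1 (-1, 1, 0, -1): internal (-2.41421, 0.00000); octagon support 2.41421 vs apothem 0.8 → ∉ W
#2 (0, -3, 1, 1): internal (2.82843, -2.41421); octagon support 3.70711 vs apothem 0.8 → ∉ W
#3 (2, 0, 0, -3): internal (-0.12132, -2.12132); octagon support 2.12132 vs apothem 0.8 → ∉ W
#4 (1, 1, 1, -1): internal (-0.41421, -1.00000); octagon support 1.00000 vs apothem 0.8 → ∉ W
#5 (-1, 1, -1, -1): internal (-2.41421, 1.00000); octagon support 2.41421 vs apothem 0.8 → ∉ W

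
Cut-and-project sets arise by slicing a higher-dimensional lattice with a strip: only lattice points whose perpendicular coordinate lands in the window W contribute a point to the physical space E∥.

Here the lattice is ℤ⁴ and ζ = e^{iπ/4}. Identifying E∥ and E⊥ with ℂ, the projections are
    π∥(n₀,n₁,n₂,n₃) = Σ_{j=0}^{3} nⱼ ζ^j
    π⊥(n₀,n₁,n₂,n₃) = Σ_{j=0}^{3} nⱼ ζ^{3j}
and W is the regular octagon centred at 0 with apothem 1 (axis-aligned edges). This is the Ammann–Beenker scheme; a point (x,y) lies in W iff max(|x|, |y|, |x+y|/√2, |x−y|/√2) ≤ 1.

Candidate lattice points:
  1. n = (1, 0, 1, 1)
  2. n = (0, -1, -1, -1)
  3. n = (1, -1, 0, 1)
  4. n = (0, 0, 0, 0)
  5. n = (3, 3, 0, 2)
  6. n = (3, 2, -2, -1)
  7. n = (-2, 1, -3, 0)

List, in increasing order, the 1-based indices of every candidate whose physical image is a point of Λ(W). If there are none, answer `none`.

2, 4

π⊥(n) = n₀ + n₁ζ³ + n₂ζ⁶ + n₃ζ⁹ where ζ = e^{iπ/4}.
candidate 1: n = (1, 0, 1, 1) → π⊥ ≈ (+1.70711, -0.29289); max(|x|,|y|,|x±y|/√2) = 1.70711 > 1 ⇒ ∉ W
candidate 2: n = (0, -1, -1, -1) → π⊥ ≈ (+0.00000, -0.41421); max(|x|,|y|,|x±y|/√2) = 0.41421 ≤ 1 ⇒ ∈ W
candidate 3: n = (1, -1, 0, 1) → π⊥ ≈ (+2.41421, +0.00000); max(|x|,|y|,|x±y|/√2) = 2.41421 > 1 ⇒ ∉ W
candidate 4: n = (0, 0, 0, 0) → π⊥ ≈ (+0.00000, +0.00000); max(|x|,|y|,|x±y|/√2) = 0.00000 ≤ 1 ⇒ ∈ W
candidate 5: n = (3, 3, 0, 2) → π⊥ ≈ (+2.29289, +3.53553); max(|x|,|y|,|x±y|/√2) = 4.12132 > 1 ⇒ ∉ W
candidate 6: n = (3, 2, -2, -1) → π⊥ ≈ (+0.87868, +2.70711); max(|x|,|y|,|x±y|/√2) = 2.70711 > 1 ⇒ ∉ W
candidate 7: n = (-2, 1, -3, 0) → π⊥ ≈ (-2.70711, +3.70711); max(|x|,|y|,|x±y|/√2) = 4.53553 > 1 ⇒ ∉ W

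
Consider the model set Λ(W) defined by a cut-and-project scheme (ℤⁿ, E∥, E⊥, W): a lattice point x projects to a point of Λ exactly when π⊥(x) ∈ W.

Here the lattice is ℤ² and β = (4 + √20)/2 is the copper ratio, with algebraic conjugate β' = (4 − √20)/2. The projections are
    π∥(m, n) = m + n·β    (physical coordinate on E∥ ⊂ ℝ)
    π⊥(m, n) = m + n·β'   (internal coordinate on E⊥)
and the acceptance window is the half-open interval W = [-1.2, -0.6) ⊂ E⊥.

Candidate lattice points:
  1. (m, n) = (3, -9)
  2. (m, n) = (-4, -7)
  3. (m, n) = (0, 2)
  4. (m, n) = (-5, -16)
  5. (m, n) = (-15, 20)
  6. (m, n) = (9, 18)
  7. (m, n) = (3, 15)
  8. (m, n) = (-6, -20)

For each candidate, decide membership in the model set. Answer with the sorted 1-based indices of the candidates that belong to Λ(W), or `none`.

β' = (4−√20)/2 ≈ -0.236068.
#1 (3,-9): internal coord 3 + (-9)·β' = +5.124612; +5.124612 ∉ [-1.2, -0.6) → out
#2 (-4,-7): internal coord -4 + (-7)·β' = -2.347524; -2.347524 ∉ [-1.2, -0.6) → out
#3 (0,2): internal coord 0 + (2)·β' = -0.472136; -0.472136 ∉ [-1.2, -0.6) → out
#4 (-5,-16): internal coord -5 + (-16)·β' = -1.222912; -1.222912 ∉ [-1.2, -0.6) → out
#5 (-15,20): internal coord -15 + (20)·β' = -19.721360; -19.721360 ∉ [-1.2, -0.6) → out
#6 (9,18): internal coord 9 + (18)·β' = +4.750776; +4.750776 ∉ [-1.2, -0.6) → out
#7 (3,15): internal coord 3 + (15)·β' = -0.541020; -0.541020 ∉ [-1.2, -0.6) → out
#8 (-6,-20): internal coord -6 + (-20)·β' = -1.278640; -1.278640 ∉ [-1.2, -0.6) → out

none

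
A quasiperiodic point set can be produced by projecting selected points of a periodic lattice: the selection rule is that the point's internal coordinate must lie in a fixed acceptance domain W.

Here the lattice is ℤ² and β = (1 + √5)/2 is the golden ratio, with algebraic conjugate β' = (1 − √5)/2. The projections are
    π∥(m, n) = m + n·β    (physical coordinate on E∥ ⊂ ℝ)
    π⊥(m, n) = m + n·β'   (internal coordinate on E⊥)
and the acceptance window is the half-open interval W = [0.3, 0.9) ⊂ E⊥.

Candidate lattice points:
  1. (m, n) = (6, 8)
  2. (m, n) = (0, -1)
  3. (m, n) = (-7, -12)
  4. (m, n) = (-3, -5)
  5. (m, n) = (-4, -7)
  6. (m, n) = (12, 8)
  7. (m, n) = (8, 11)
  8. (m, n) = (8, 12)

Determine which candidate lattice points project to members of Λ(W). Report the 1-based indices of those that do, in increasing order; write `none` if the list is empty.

β' = (1−√5)/2 ≈ -0.618034.
#1 (6,8): internal coord 6 + (8)·β' = +1.055728; +1.055728 ∉ [0.3, 0.9) → out
#2 (0,-1): internal coord 0 + (-1)·β' = +0.618034; +0.618034 ∈ [0.3, 0.9) → IN Λ
#3 (-7,-12): internal coord -7 + (-12)·β' = +0.416408; +0.416408 ∈ [0.3, 0.9) → IN Λ
#4 (-3,-5): internal coord -3 + (-5)·β' = +0.090170; +0.090170 ∉ [0.3, 0.9) → out
#5 (-4,-7): internal coord -4 + (-7)·β' = +0.326238; +0.326238 ∈ [0.3, 0.9) → IN Λ
#6 (12,8): internal coord 12 + (8)·β' = +7.055728; +7.055728 ∉ [0.3, 0.9) → out
#7 (8,11): internal coord 8 + (11)·β' = +1.201626; +1.201626 ∉ [0.3, 0.9) → out
#8 (8,12): internal coord 8 + (12)·β' = +0.583592; +0.583592 ∈ [0.3, 0.9) → IN Λ

2, 3, 5, 8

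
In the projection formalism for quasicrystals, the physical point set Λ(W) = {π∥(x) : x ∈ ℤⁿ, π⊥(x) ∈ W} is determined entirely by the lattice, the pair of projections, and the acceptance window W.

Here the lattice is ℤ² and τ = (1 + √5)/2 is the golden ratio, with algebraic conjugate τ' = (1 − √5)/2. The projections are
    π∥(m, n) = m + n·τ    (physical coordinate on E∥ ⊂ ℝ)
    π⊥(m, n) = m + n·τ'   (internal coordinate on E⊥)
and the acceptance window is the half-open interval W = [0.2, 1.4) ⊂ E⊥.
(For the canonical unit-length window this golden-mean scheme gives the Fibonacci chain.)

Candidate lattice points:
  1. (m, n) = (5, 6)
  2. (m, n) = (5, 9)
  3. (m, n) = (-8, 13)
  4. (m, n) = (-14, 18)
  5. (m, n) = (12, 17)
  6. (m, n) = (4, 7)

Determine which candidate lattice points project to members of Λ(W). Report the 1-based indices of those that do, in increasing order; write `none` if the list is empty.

Numerically τ ≈ 1.618034 and τ' = −1/τ ≈ -0.618034.
#1 (5,6): internal coord 5 + (6)·τ' = +1.291796; +1.291796 ∈ [0.2, 1.4) → IN Λ
#2 (5,9): internal coord 5 + (9)·τ' = -0.562306; -0.562306 ∉ [0.2, 1.4) → out
#3 (-8,13): internal coord -8 + (13)·τ' = -16.034442; -16.034442 ∉ [0.2, 1.4) → out
#4 (-14,18): internal coord -14 + (18)·τ' = -25.124612; -25.124612 ∉ [0.2, 1.4) → out
#5 (12,17): internal coord 12 + (17)·τ' = +1.493422; +1.493422 ∉ [0.2, 1.4) → out
#6 (4,7): internal coord 4 + (7)·τ' = -0.326238; -0.326238 ∉ [0.2, 1.4) → out

1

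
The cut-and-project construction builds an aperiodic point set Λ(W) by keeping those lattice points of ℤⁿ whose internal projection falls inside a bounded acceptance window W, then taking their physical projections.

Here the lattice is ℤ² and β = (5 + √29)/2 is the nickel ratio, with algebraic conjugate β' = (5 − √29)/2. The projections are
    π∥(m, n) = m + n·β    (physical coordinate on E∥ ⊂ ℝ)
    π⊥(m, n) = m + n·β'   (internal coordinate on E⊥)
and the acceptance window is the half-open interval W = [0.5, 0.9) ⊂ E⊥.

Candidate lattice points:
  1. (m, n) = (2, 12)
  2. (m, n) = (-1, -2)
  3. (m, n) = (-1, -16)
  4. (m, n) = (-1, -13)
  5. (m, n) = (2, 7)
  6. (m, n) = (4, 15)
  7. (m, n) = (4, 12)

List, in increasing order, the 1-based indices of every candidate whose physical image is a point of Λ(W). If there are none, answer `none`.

Numerically β ≈ 5.19258 and β' = −1/β ≈ -0.19258.
candidate 1: (m,n)=(2,12) → π∥ = 2+12·β ≈ 64.31099, π⊥ = 2+12·β' ≈ -0.31099 ∉ [0.5, 0.9) ⇒ out
candidate 2: (m,n)=(-1,-2) → π∥ = -1-2·β ≈ -11.38516, π⊥ = -1-2·β' ≈ -0.61484 ∉ [0.5, 0.9) ⇒ out
candidate 3: (m,n)=(-1,-16) → π∥ = -1-16·β ≈ -84.08132, π⊥ = -1-16·β' ≈ 2.08132 ∉ [0.5, 0.9) ⇒ out
candidate 4: (m,n)=(-1,-13) → π∥ = -1-13·β ≈ -68.50357, π⊥ = -1-13·β' ≈ 1.50357 ∉ [0.5, 0.9) ⇒ out
candidate 5: (m,n)=(2,7) → π∥ = 2+7·β ≈ 38.34808, π⊥ = 2+7·β' ≈ 0.65192 ∈ [0.5, 0.9) ⇒ IN Λ
candidate 6: (m,n)=(4,15) → π∥ = 4+15·β ≈ 81.88874, π⊥ = 4+15·β' ≈ 1.11126 ∉ [0.5, 0.9) ⇒ out
candidate 7: (m,n)=(4,12) → π∥ = 4+12·β ≈ 66.31099, π⊥ = 4+12·β' ≈ 1.68901 ∉ [0.5, 0.9) ⇒ out

5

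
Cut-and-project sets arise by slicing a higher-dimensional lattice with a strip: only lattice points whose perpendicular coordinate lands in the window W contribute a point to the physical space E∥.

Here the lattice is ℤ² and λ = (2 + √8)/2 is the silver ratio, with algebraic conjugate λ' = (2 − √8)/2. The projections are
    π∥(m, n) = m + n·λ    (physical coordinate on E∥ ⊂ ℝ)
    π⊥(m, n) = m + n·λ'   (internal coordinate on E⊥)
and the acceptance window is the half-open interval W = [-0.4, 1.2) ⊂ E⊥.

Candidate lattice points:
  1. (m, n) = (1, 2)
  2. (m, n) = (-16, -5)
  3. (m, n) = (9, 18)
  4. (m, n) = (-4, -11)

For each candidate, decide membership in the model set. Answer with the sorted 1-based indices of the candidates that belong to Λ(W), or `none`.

λ' = (2−√8)/2 ≈ -0.4142.
candidate 1: (m,n)=(1,2) → π∥ = 1+2·λ ≈ 5.8284, π⊥ = 1+2·λ' ≈ 0.1716 ∈ [-0.4, 1.2) ⇒ IN Λ
candidate 2: (m,n)=(-16,-5) → π∥ = -16-5·λ ≈ -28.0711, π⊥ = -16-5·λ' ≈ -13.9289 ∉ [-0.4, 1.2) ⇒ out
candidate 3: (m,n)=(9,18) → π∥ = 9+18·λ ≈ 52.4558, π⊥ = 9+18·λ' ≈ 1.5442 ∉ [-0.4, 1.2) ⇒ out
candidate 4: (m,n)=(-4,-11) → π∥ = -4-11·λ ≈ -30.5563, π⊥ = -4-11·λ' ≈ 0.5563 ∈ [-0.4, 1.2) ⇒ IN Λ

1, 4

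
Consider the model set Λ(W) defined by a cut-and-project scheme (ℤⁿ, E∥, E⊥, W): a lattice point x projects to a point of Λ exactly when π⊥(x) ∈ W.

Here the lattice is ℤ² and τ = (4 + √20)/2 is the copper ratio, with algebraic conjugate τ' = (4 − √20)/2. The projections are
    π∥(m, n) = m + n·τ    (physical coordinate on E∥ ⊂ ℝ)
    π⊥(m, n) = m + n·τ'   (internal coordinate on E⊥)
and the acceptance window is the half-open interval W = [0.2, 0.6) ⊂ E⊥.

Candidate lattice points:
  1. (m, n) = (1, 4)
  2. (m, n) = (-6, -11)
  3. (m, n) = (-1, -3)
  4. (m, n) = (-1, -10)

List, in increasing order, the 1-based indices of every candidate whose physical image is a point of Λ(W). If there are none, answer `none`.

none

Numerically τ ≈ 4.2361 and τ' = −1/τ ≈ -0.2361.
[1] lift (1,4): star map gives 0.0557; window check 0.2 ≤ 0.0557 < 0.6 is false → out
[2] lift (-6,-11): star map gives -3.4033; window check 0.2 ≤ -3.4033 < 0.6 is false → out
[3] lift (-1,-3): star map gives -0.2918; window check 0.2 ≤ -0.2918 < 0.6 is false → out
[4] lift (-1,-10): star map gives 1.3607; window check 0.2 ≤ 1.3607 < 0.6 is false → out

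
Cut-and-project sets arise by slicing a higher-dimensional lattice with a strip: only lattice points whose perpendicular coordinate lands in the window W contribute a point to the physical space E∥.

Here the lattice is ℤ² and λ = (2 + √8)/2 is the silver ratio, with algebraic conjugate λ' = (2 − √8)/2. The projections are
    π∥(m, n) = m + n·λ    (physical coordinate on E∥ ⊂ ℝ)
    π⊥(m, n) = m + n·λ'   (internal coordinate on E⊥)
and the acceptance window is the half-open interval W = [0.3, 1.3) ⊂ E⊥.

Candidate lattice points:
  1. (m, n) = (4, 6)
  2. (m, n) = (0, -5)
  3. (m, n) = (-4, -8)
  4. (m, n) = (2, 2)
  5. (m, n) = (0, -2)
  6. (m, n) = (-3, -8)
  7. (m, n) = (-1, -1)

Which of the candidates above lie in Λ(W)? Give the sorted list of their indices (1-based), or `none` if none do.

4, 5, 6

Compute λ' = (2−√8)/2 = -0.414214, so π⊥(m,n) = m -0.414214·n.
candidate 1: (m,n)=(4,6) → π∥ = 4+6·λ ≈ 18.485281, π⊥ = 4+6·λ' ≈ 1.514719 ∉ [0.3, 1.3) ⇒ out
candidate 2: (m,n)=(0,-5) → π∥ = 0-5·λ ≈ -12.071068, π⊥ = 0-5·λ' ≈ 2.071068 ∉ [0.3, 1.3) ⇒ out
candidate 3: (m,n)=(-4,-8) → π∥ = -4-8·λ ≈ -23.313708, π⊥ = -4-8·λ' ≈ -0.686292 ∉ [0.3, 1.3) ⇒ out
candidate 4: (m,n)=(2,2) → π∥ = 2+2·λ ≈ 6.828427, π⊥ = 2+2·λ' ≈ 1.171573 ∈ [0.3, 1.3) ⇒ IN Λ
candidate 5: (m,n)=(0,-2) → π∥ = 0-2·λ ≈ -4.828427, π⊥ = 0-2·λ' ≈ 0.828427 ∈ [0.3, 1.3) ⇒ IN Λ
candidate 6: (m,n)=(-3,-8) → π∥ = -3-8·λ ≈ -22.313708, π⊥ = -3-8·λ' ≈ 0.313708 ∈ [0.3, 1.3) ⇒ IN Λ
candidate 7: (m,n)=(-1,-1) → π∥ = -1-1·λ ≈ -3.414214, π⊥ = -1-1·λ' ≈ -0.585786 ∉ [0.3, 1.3) ⇒ out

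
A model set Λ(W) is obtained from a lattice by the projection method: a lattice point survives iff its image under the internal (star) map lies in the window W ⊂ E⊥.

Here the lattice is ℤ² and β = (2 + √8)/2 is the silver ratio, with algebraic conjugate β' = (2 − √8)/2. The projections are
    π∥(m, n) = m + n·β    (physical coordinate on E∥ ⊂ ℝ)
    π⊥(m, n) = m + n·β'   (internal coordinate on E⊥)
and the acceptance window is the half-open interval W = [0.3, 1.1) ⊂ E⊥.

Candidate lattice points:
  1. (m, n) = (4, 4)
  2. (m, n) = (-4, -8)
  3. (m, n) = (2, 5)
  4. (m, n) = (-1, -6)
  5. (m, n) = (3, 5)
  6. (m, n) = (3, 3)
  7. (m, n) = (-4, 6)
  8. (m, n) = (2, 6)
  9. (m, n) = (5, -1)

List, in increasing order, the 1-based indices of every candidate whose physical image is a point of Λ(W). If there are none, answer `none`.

β' = (2−√8)/2 ≈ -0.414214.
#1 (4,4): internal coord 4 + (4)·β' = +2.343146; +2.343146 ∉ [0.3, 1.1) → out
#2 (-4,-8): internal coord -4 + (-8)·β' = -0.686292; -0.686292 ∉ [0.3, 1.1) → out
#3 (2,5): internal coord 2 + (5)·β' = -0.071068; -0.071068 ∉ [0.3, 1.1) → out
#4 (-1,-6): internal coord -1 + (-6)·β' = +1.485281; +1.485281 ∉ [0.3, 1.1) → out
#5 (3,5): internal coord 3 + (5)·β' = +0.928932; +0.928932 ∈ [0.3, 1.1) → IN Λ
#6 (3,3): internal coord 3 + (3)·β' = +1.757359; +1.757359 ∉ [0.3, 1.1) → out
#7 (-4,6): internal coord -4 + (6)·β' = -6.485281; -6.485281 ∉ [0.3, 1.1) → out
#8 (2,6): internal coord 2 + (6)·β' = -0.485281; -0.485281 ∉ [0.3, 1.1) → out
#9 (5,-1): internal coord 5 + (-1)·β' = +5.414214; +5.414214 ∉ [0.3, 1.1) → out

5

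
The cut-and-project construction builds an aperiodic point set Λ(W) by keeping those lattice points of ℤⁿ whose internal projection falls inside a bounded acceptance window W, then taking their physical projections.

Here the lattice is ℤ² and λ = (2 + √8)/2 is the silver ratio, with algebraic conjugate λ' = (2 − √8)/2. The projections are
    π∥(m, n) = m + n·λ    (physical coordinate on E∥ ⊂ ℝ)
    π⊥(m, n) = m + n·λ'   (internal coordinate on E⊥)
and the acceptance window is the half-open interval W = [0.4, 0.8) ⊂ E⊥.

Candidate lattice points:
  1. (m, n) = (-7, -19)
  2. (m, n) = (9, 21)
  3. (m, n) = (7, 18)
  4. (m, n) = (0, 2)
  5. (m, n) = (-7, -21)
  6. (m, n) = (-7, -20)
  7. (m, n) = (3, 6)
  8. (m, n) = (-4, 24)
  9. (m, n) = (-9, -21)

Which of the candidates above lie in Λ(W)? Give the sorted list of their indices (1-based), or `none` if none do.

7

Numerically λ ≈ 2.4142 and λ' = −1/λ ≈ -0.4142.
candidate 1: (m,n)=(-7,-19) → π∥ = -7-19·λ ≈ -52.8701, π⊥ = -7-19·λ' ≈ 0.8701 ∉ [0.4, 0.8) ⇒ out
candidate 2: (m,n)=(9,21) → π∥ = 9+21·λ ≈ 59.6985, π⊥ = 9+21·λ' ≈ 0.3015 ∉ [0.4, 0.8) ⇒ out
candidate 3: (m,n)=(7,18) → π∥ = 7+18·λ ≈ 50.4558, π⊥ = 7+18·λ' ≈ -0.4558 ∉ [0.4, 0.8) ⇒ out
candidate 4: (m,n)=(0,2) → π∥ = 0+2·λ ≈ 4.8284, π⊥ = 0+2·λ' ≈ -0.8284 ∉ [0.4, 0.8) ⇒ out
candidate 5: (m,n)=(-7,-21) → π∥ = -7-21·λ ≈ -57.6985, π⊥ = -7-21·λ' ≈ 1.6985 ∉ [0.4, 0.8) ⇒ out
candidate 6: (m,n)=(-7,-20) → π∥ = -7-20·λ ≈ -55.2843, π⊥ = -7-20·λ' ≈ 1.2843 ∉ [0.4, 0.8) ⇒ out
candidate 7: (m,n)=(3,6) → π∥ = 3+6·λ ≈ 17.4853, π⊥ = 3+6·λ' ≈ 0.5147 ∈ [0.4, 0.8) ⇒ IN Λ
candidate 8: (m,n)=(-4,24) → π∥ = -4+24·λ ≈ 53.9411, π⊥ = -4+24·λ' ≈ -13.9411 ∉ [0.4, 0.8) ⇒ out
candidate 9: (m,n)=(-9,-21) → π∥ = -9-21·λ ≈ -59.6985, π⊥ = -9-21·λ' ≈ -0.3015 ∉ [0.4, 0.8) ⇒ out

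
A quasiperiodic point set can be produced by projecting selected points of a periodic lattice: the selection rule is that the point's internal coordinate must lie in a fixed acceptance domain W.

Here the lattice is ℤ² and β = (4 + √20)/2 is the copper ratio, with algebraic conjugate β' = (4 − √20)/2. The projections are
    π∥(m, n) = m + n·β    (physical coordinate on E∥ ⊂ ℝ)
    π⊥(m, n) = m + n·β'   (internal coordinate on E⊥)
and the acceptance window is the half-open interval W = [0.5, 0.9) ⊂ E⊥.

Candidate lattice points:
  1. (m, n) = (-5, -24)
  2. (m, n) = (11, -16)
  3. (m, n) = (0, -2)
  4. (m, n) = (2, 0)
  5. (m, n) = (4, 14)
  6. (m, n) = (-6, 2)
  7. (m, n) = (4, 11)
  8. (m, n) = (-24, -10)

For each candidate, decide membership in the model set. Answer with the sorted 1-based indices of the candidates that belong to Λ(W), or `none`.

Compute β' = (4−√20)/2 = -0.23607, so π⊥(m,n) = m -0.23607·n.
[1] lift (-5,-24): star map gives 0.66563; window check 0.5 ≤ 0.66563 < 0.9 is true → IN Λ
[2] lift (11,-16): star map gives 14.77709; window check 0.5 ≤ 14.77709 < 0.9 is false → out
[3] lift (0,-2): star map gives 0.47214; window check 0.5 ≤ 0.47214 < 0.9 is false → out
[4] lift (2,0): star map gives 2.00000; window check 0.5 ≤ 2.00000 < 0.9 is false → out
[5] lift (4,14): star map gives 0.69505; window check 0.5 ≤ 0.69505 < 0.9 is true → IN Λ
[6] lift (-6,2): star map gives -6.47214; window check 0.5 ≤ -6.47214 < 0.9 is false → out
[7] lift (4,11): star map gives 1.40325; window check 0.5 ≤ 1.40325 < 0.9 is false → out
[8] lift (-24,-10): star map gives -21.63932; window check 0.5 ≤ -21.63932 < 0.9 is false → out

1, 5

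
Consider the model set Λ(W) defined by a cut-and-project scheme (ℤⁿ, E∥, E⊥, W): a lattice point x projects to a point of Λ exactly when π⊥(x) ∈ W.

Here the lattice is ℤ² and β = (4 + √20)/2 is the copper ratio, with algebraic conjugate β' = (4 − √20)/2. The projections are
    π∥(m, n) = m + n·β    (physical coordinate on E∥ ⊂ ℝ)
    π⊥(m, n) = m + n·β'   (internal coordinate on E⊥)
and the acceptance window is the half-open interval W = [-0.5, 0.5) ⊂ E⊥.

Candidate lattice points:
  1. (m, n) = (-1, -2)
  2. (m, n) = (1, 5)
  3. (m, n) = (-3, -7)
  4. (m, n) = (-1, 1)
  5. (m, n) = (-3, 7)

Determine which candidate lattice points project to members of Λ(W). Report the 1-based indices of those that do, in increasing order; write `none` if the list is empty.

2

Numerically β ≈ 4.2361 and β' = −1/β ≈ -0.2361.
#1 (-1,-2): internal coord -1 + (-2)·β' = -0.5279; -0.5279 ∉ [-0.5, 0.5) → out
#2 (1,5): internal coord 1 + (5)·β' = -0.1803; -0.1803 ∈ [-0.5, 0.5) → IN Λ
#3 (-3,-7): internal coord -3 + (-7)·β' = -1.3475; -1.3475 ∉ [-0.5, 0.5) → out
#4 (-1,1): internal coord -1 + (1)·β' = -1.2361; -1.2361 ∉ [-0.5, 0.5) → out
#5 (-3,7): internal coord -3 + (7)·β' = -4.6525; -4.6525 ∉ [-0.5, 0.5) → out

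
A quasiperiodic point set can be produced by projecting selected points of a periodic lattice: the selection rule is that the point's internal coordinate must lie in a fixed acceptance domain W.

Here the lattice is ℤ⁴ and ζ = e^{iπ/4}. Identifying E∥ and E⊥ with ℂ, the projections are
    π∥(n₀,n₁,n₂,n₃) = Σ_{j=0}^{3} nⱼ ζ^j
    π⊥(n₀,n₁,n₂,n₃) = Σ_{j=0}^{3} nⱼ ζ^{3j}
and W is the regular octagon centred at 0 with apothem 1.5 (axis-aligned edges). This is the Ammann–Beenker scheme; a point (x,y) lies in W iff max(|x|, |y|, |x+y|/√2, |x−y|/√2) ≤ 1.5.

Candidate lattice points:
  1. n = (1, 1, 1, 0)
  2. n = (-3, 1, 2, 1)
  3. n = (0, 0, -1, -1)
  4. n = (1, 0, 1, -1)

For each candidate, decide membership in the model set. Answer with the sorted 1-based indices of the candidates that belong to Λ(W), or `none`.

Internal map: ζ^{3j} for j=0..3 gives (1,0), (−√2/2,√2/2), (0,−1), (√2/2,√2/2).
candidate 1: n = (1, 1, 1, 0) → π⊥ ≈ (+0.29289, -0.29289); max(|x|,|y|,|x±y|/√2) = 0.41421 ≤ 1.5 ⇒ ∈ W
candidate 2: n = (-3, 1, 2, 1) → π⊥ ≈ (-3.00000, -0.58579); max(|x|,|y|,|x±y|/√2) = 3.00000 > 1.5 ⇒ ∉ W
candidate 3: n = (0, 0, -1, -1) → π⊥ ≈ (-0.70711, +0.29289); max(|x|,|y|,|x±y|/√2) = 0.70711 ≤ 1.5 ⇒ ∈ W
candidate 4: n = (1, 0, 1, -1) → π⊥ ≈ (+0.29289, -1.70711); max(|x|,|y|,|x±y|/√2) = 1.70711 > 1.5 ⇒ ∉ W

1, 3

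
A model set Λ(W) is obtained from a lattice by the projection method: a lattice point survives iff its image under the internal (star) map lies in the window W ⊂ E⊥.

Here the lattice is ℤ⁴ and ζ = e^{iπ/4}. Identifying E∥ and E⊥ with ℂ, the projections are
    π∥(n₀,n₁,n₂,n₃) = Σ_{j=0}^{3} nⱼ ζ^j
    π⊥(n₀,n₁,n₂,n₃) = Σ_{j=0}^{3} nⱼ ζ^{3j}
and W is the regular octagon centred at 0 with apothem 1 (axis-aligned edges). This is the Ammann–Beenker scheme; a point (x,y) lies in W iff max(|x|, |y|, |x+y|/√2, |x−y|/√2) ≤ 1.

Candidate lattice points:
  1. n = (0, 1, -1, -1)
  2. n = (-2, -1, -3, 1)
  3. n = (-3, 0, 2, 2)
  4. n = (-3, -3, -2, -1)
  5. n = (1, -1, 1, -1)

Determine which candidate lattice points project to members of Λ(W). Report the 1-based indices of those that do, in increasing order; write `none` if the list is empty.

none

π⊥(n) = n₀ + n₁ζ³ + n₂ζ⁶ + n₃ζ⁹ where ζ = e^{iπ/4}.
#1 (0, 1, -1, -1): internal (-1.414214, 1.000000); octagon support 1.707107 vs apothem 1 → ∉ W
#2 (-2, -1, -3, 1): internal (-0.585786, 3.000000); octagon support 3.000000 vs apothem 1 → ∉ W
#3 (-3, 0, 2, 2): internal (-1.585786, -0.585786); octagon support 1.585786 vs apothem 1 → ∉ W
#4 (-3, -3, -2, -1): internal (-1.585786, -0.828427); octagon support 1.707107 vs apothem 1 → ∉ W
#5 (1, -1, 1, -1): internal (1.000000, -2.414214); octagon support 2.414214 vs apothem 1 → ∉ W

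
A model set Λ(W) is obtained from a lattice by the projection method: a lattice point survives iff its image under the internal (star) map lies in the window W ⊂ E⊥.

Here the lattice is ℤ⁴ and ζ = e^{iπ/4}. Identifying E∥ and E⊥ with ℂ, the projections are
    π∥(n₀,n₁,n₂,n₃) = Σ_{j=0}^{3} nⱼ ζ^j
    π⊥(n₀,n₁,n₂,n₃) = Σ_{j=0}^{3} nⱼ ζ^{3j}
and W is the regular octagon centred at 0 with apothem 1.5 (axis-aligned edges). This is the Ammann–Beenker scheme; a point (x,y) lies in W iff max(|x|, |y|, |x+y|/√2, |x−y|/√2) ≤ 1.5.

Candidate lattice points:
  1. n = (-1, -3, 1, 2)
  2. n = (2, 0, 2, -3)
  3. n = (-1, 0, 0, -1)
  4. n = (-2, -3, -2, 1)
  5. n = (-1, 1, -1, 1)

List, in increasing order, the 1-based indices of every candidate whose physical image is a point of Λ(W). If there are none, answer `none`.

4

Internal map: ζ^{3j} for j=0..3 gives (1,0), (−√2/2,√2/2), (0,−1), (√2/2,√2/2).
candidate 1: n = (-1, -3, 1, 2) → π⊥ ≈ (+2.5355, -1.7071); max(|x|,|y|,|x±y|/√2) = 3.0000 > 1.5 ⇒ ∉ W
candidate 2: n = (2, 0, 2, -3) → π⊥ ≈ (-0.1213, -4.1213); max(|x|,|y|,|x±y|/√2) = 4.1213 > 1.5 ⇒ ∉ W
candidate 3: n = (-1, 0, 0, -1) → π⊥ ≈ (-1.7071, -0.7071); max(|x|,|y|,|x±y|/√2) = 1.7071 > 1.5 ⇒ ∉ W
candidate 4: n = (-2, -3, -2, 1) → π⊥ ≈ (+0.8284, +0.5858); max(|x|,|y|,|x±y|/√2) = 1.0000 ≤ 1.5 ⇒ ∈ W
candidate 5: n = (-1, 1, -1, 1) → π⊥ ≈ (-1.0000, +2.4142); max(|x|,|y|,|x±y|/√2) = 2.4142 > 1.5 ⇒ ∉ W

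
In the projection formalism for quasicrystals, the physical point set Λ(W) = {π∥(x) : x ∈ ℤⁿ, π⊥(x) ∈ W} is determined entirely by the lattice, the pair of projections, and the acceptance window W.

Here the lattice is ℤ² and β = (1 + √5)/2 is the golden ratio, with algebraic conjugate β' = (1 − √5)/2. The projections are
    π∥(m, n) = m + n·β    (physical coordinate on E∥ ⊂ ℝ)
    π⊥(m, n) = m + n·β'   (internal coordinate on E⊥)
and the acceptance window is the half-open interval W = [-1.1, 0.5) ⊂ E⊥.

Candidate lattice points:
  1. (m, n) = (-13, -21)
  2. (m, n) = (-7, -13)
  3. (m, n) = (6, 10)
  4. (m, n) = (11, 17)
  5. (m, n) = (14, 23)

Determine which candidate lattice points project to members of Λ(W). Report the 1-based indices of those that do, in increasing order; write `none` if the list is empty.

Compute β' = (1−√5)/2 = -0.618034, so π⊥(m,n) = m -0.618034·n.
#1 (-13,-21): internal coord -13 + (-21)·β' = -0.021286; -0.021286 ∈ [-1.1, 0.5) → IN Λ
#2 (-7,-13): internal coord -7 + (-13)·β' = +1.034442; +1.034442 ∉ [-1.1, 0.5) → out
#3 (6,10): internal coord 6 + (10)·β' = -0.180340; -0.180340 ∈ [-1.1, 0.5) → IN Λ
#4 (11,17): internal coord 11 + (17)·β' = +0.493422; +0.493422 ∈ [-1.1, 0.5) → IN Λ
#5 (14,23): internal coord 14 + (23)·β' = -0.214782; -0.214782 ∈ [-1.1, 0.5) → IN Λ

1, 3, 4, 5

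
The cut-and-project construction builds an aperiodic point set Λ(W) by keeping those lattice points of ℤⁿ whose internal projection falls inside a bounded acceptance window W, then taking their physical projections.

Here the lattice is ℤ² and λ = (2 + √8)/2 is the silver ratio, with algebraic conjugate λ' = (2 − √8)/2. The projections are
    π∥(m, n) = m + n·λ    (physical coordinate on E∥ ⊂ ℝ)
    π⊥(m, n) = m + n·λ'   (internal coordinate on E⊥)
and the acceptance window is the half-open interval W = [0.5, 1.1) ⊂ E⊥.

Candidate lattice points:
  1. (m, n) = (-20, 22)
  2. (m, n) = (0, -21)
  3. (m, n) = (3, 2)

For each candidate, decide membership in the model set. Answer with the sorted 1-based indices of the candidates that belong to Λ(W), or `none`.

Compute λ' = (2−√8)/2 = -0.4142, so π⊥(m,n) = m -0.4142·n.
#1 (-20,22): internal coord -20 + (22)·λ' = -29.1127; -29.1127 ∉ [0.5, 1.1) → out
#2 (0,-21): internal coord 0 + (-21)·λ' = +8.6985; +8.6985 ∉ [0.5, 1.1) → out
#3 (3,2): internal coord 3 + (2)·λ' = +2.1716; +2.1716 ∉ [0.5, 1.1) → out

none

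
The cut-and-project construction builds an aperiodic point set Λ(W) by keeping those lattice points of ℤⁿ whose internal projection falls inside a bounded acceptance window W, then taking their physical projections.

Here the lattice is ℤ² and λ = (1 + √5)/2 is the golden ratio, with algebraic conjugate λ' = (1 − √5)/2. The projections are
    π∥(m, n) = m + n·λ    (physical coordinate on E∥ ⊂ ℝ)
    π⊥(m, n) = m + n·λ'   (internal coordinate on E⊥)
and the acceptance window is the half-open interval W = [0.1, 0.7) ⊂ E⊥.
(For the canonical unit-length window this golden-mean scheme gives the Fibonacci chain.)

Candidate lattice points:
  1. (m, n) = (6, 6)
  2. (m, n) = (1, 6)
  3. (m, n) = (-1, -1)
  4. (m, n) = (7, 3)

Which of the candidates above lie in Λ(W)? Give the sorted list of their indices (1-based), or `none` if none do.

λ' = (1−√5)/2 ≈ -0.61803.
candidate 1: (m,n)=(6,6) → π∥ = 6+6·λ ≈ 15.70820, π⊥ = 6+6·λ' ≈ 2.29180 ∉ [0.1, 0.7) ⇒ out
candidate 2: (m,n)=(1,6) → π∥ = 1+6·λ ≈ 10.70820, π⊥ = 1+6·λ' ≈ -2.70820 ∉ [0.1, 0.7) ⇒ out
candidate 3: (m,n)=(-1,-1) → π∥ = -1-1·λ ≈ -2.61803, π⊥ = -1-1·λ' ≈ -0.38197 ∉ [0.1, 0.7) ⇒ out
candidate 4: (m,n)=(7,3) → π∥ = 7+3·λ ≈ 11.85410, π⊥ = 7+3·λ' ≈ 5.14590 ∉ [0.1, 0.7) ⇒ out

none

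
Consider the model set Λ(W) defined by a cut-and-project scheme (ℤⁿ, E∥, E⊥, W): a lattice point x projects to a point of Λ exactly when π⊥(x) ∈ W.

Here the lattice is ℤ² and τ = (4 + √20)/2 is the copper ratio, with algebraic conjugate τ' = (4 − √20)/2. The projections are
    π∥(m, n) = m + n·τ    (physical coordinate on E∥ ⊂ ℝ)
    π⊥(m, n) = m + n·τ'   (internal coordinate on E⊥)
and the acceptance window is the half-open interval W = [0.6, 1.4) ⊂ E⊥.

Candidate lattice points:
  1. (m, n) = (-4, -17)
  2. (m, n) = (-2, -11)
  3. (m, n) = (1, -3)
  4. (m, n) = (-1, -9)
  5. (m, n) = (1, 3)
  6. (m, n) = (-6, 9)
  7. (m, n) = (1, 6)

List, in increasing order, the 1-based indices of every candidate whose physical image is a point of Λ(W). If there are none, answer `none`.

Numerically τ ≈ 4.23607 and τ' = −1/τ ≈ -0.23607.
[1] lift (-4,-17): star map gives 0.01316; window check 0.6 ≤ 0.01316 < 1.4 is false → out
[2] lift (-2,-11): star map gives 0.59675; window check 0.6 ≤ 0.59675 < 1.4 is false → out
[3] lift (1,-3): star map gives 1.70820; window check 0.6 ≤ 1.70820 < 1.4 is false → out
[4] lift (-1,-9): star map gives 1.12461; window check 0.6 ≤ 1.12461 < 1.4 is true → IN Λ
[5] lift (1,3): star map gives 0.29180; window check 0.6 ≤ 0.29180 < 1.4 is false → out
[6] lift (-6,9): star map gives -8.12461; window check 0.6 ≤ -8.12461 < 1.4 is false → out
[7] lift (1,6): star map gives -0.41641; window check 0.6 ≤ -0.41641 < 1.4 is false → out

4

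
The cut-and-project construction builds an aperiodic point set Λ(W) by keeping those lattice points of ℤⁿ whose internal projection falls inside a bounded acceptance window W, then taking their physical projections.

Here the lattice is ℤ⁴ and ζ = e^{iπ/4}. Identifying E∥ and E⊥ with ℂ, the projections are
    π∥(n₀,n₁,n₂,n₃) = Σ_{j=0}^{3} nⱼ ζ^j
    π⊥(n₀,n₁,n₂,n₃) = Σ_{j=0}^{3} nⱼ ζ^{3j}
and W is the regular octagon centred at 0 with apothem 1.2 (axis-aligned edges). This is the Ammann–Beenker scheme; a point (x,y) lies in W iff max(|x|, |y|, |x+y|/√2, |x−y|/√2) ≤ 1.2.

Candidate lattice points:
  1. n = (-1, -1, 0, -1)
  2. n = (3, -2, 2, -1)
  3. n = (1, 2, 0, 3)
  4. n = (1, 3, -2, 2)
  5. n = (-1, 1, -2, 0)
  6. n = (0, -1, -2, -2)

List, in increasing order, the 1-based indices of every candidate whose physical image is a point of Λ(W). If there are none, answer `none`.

With ζ = e^{iπ/4} the internal vectors are ζ^0,ζ^3,ζ^6,ζ^9.
#1 (-1, -1, 0, -1): internal (-1.000000, -1.414214); octagon support 1.707107 vs apothem 1.2 → ∉ W
#2 (3, -2, 2, -1): internal (3.707107, -4.121320); octagon support 5.535534 vs apothem 1.2 → ∉ W
#3 (1, 2, 0, 3): internal (1.707107, 3.535534); octagon support 3.707107 vs apothem 1.2 → ∉ W
#4 (1, 3, -2, 2): internal (0.292893, 5.535534); octagon support 5.535534 vs apothem 1.2 → ∉ W
#5 (-1, 1, -2, 0): internal (-1.707107, 2.707107); octagon support 3.121320 vs apothem 1.2 → ∉ W
#6 (0, -1, -2, -2): internal (-0.707107, -0.121320); octagon support 0.707107 vs apothem 1.2 → ∈ W

6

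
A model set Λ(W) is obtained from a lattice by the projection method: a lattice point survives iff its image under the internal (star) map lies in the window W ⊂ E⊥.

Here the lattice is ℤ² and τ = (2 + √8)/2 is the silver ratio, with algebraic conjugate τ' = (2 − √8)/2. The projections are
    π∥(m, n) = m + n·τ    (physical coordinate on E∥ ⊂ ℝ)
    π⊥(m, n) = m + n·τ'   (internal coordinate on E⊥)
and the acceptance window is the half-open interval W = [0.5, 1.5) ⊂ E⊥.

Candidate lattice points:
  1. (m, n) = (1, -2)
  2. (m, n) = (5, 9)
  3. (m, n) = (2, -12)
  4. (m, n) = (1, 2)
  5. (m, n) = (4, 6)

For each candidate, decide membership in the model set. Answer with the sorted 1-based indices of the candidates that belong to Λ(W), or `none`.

2

τ' = (2−√8)/2 ≈ -0.414214.
#1 (1,-2): internal coord 1 + (-2)·τ' = +1.828427; +1.828427 ∉ [0.5, 1.5) → out
#2 (5,9): internal coord 5 + (9)·τ' = +1.272078; +1.272078 ∈ [0.5, 1.5) → IN Λ
#3 (2,-12): internal coord 2 + (-12)·τ' = +6.970563; +6.970563 ∉ [0.5, 1.5) → out
#4 (1,2): internal coord 1 + (2)·τ' = +0.171573; +0.171573 ∉ [0.5, 1.5) → out
#5 (4,6): internal coord 4 + (6)·τ' = +1.514719; +1.514719 ∉ [0.5, 1.5) → out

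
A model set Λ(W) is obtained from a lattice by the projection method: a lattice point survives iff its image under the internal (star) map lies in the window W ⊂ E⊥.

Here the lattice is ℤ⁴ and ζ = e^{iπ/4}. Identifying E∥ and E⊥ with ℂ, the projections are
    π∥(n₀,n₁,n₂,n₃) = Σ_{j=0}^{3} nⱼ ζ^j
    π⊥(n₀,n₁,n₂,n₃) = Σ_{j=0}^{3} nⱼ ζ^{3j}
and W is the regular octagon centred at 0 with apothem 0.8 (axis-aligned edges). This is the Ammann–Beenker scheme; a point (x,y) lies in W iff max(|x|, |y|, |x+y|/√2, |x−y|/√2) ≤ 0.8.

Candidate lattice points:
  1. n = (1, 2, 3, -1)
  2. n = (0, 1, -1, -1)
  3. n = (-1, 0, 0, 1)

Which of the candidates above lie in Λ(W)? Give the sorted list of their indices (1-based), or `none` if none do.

Internal map: ζ^{3j} for j=0..3 gives (1,0), (−√2/2,√2/2), (0,−1), (√2/2,√2/2).
candidate 1: n = (1, 2, 3, -1) → π⊥ ≈ (-1.12132, -2.29289); max(|x|,|y|,|x±y|/√2) = 2.41421 > 0.8 ⇒ ∉ W
candidate 2: n = (0, 1, -1, -1) → π⊥ ≈ (-1.41421, +1.00000); max(|x|,|y|,|x±y|/√2) = 1.70711 > 0.8 ⇒ ∉ W
candidate 3: n = (-1, 0, 0, 1) → π⊥ ≈ (-0.29289, +0.70711); max(|x|,|y|,|x±y|/√2) = 0.70711 ≤ 0.8 ⇒ ∈ W

3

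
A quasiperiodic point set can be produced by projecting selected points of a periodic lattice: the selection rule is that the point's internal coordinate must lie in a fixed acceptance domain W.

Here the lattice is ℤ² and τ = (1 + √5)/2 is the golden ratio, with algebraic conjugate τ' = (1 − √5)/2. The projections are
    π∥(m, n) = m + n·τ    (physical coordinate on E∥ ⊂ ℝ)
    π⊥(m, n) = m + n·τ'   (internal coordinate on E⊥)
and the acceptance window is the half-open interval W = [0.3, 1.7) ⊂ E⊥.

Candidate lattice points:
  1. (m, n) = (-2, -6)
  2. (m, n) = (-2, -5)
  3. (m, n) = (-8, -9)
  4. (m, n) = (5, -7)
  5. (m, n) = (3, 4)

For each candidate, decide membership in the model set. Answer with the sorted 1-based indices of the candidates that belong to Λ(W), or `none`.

2, 5

τ' = (1−√5)/2 ≈ -0.61803.
#1 (-2,-6): internal coord -2 + (-6)·τ' = +1.70820; +1.70820 ∉ [0.3, 1.7) → out
#2 (-2,-5): internal coord -2 + (-5)·τ' = +1.09017; +1.09017 ∈ [0.3, 1.7) → IN Λ
#3 (-8,-9): internal coord -8 + (-9)·τ' = -2.43769; -2.43769 ∉ [0.3, 1.7) → out
#4 (5,-7): internal coord 5 + (-7)·τ' = +9.32624; +9.32624 ∉ [0.3, 1.7) → out
#5 (3,4): internal coord 3 + (4)·τ' = +0.52786; +0.52786 ∈ [0.3, 1.7) → IN Λ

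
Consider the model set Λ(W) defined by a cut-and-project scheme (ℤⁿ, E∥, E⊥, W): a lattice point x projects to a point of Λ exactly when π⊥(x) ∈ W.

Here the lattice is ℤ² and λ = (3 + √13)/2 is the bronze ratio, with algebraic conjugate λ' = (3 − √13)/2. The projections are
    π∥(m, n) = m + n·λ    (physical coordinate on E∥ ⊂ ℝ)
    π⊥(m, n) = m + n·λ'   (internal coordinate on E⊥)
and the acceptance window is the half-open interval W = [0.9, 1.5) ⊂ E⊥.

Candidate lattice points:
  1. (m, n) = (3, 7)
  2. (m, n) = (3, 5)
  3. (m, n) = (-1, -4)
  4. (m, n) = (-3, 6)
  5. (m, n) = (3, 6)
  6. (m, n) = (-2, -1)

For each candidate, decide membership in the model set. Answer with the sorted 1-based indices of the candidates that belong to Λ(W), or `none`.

λ' = (3−√13)/2 ≈ -0.302776.
[1] lift (3,7): star map gives 0.880571; window check 0.9 ≤ 0.880571 < 1.5 is false → out
[2] lift (3,5): star map gives 1.486122; window check 0.9 ≤ 1.486122 < 1.5 is true → IN Λ
[3] lift (-1,-4): star map gives 0.211103; window check 0.9 ≤ 0.211103 < 1.5 is false → out
[4] lift (-3,6): star map gives -4.816654; window check 0.9 ≤ -4.816654 < 1.5 is false → out
[5] lift (3,6): star map gives 1.183346; window check 0.9 ≤ 1.183346 < 1.5 is true → IN Λ
[6] lift (-2,-1): star map gives -1.697224; window check 0.9 ≤ -1.697224 < 1.5 is false → out

2, 5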